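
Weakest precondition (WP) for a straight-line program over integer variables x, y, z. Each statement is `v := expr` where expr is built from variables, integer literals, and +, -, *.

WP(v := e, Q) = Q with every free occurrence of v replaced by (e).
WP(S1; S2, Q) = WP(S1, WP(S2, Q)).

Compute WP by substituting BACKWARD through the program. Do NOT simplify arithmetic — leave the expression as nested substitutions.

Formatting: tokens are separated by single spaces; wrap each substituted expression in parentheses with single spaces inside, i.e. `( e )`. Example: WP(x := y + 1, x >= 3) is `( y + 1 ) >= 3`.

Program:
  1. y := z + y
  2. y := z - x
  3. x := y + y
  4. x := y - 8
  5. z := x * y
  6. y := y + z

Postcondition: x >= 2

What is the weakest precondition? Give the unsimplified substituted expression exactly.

post: x >= 2
stmt 6: y := y + z  -- replace 0 occurrence(s) of y with (y + z)
  => x >= 2
stmt 5: z := x * y  -- replace 0 occurrence(s) of z with (x * y)
  => x >= 2
stmt 4: x := y - 8  -- replace 1 occurrence(s) of x with (y - 8)
  => ( y - 8 ) >= 2
stmt 3: x := y + y  -- replace 0 occurrence(s) of x with (y + y)
  => ( y - 8 ) >= 2
stmt 2: y := z - x  -- replace 1 occurrence(s) of y with (z - x)
  => ( ( z - x ) - 8 ) >= 2
stmt 1: y := z + y  -- replace 0 occurrence(s) of y with (z + y)
  => ( ( z - x ) - 8 ) >= 2

Answer: ( ( z - x ) - 8 ) >= 2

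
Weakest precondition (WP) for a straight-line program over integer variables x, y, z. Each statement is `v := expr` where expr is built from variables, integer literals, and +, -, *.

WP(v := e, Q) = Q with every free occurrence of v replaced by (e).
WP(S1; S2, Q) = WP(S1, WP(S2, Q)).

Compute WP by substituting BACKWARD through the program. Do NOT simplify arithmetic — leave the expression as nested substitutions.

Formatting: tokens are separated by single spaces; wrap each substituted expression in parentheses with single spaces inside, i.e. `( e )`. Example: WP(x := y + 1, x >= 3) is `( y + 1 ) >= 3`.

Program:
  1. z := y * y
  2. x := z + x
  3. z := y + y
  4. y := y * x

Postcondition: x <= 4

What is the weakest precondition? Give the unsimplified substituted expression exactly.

Answer: ( ( y * y ) + x ) <= 4

Derivation:
post: x <= 4
stmt 4: y := y * x  -- replace 0 occurrence(s) of y with (y * x)
  => x <= 4
stmt 3: z := y + y  -- replace 0 occurrence(s) of z with (y + y)
  => x <= 4
stmt 2: x := z + x  -- replace 1 occurrence(s) of x with (z + x)
  => ( z + x ) <= 4
stmt 1: z := y * y  -- replace 1 occurrence(s) of z with (y * y)
  => ( ( y * y ) + x ) <= 4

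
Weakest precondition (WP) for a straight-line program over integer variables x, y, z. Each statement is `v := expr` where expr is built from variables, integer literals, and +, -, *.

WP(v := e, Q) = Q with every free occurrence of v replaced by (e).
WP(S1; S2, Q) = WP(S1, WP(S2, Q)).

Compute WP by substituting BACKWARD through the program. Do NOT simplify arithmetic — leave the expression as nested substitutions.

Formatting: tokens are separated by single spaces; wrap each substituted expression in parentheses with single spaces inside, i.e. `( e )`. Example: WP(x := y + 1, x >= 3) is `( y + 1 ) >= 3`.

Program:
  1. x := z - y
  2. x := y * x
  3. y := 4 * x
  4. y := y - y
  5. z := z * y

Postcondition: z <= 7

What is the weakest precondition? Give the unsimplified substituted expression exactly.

post: z <= 7
stmt 5: z := z * y  -- replace 1 occurrence(s) of z with (z * y)
  => ( z * y ) <= 7
stmt 4: y := y - y  -- replace 1 occurrence(s) of y with (y - y)
  => ( z * ( y - y ) ) <= 7
stmt 3: y := 4 * x  -- replace 2 occurrence(s) of y with (4 * x)
  => ( z * ( ( 4 * x ) - ( 4 * x ) ) ) <= 7
stmt 2: x := y * x  -- replace 2 occurrence(s) of x with (y * x)
  => ( z * ( ( 4 * ( y * x ) ) - ( 4 * ( y * x ) ) ) ) <= 7
stmt 1: x := z - y  -- replace 2 occurrence(s) of x with (z - y)
  => ( z * ( ( 4 * ( y * ( z - y ) ) ) - ( 4 * ( y * ( z - y ) ) ) ) ) <= 7

Answer: ( z * ( ( 4 * ( y * ( z - y ) ) ) - ( 4 * ( y * ( z - y ) ) ) ) ) <= 7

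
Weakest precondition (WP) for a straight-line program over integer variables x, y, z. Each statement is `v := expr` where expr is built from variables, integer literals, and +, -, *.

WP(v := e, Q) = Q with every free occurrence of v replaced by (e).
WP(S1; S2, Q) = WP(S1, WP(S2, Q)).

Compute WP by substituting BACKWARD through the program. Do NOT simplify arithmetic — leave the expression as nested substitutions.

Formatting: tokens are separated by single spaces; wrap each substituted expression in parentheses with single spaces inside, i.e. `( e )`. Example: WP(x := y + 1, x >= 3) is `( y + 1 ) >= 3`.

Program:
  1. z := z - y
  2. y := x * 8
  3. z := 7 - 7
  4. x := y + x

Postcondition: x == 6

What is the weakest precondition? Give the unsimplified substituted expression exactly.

post: x == 6
stmt 4: x := y + x  -- replace 1 occurrence(s) of x with (y + x)
  => ( y + x ) == 6
stmt 3: z := 7 - 7  -- replace 0 occurrence(s) of z with (7 - 7)
  => ( y + x ) == 6
stmt 2: y := x * 8  -- replace 1 occurrence(s) of y with (x * 8)
  => ( ( x * 8 ) + x ) == 6
stmt 1: z := z - y  -- replace 0 occurrence(s) of z with (z - y)
  => ( ( x * 8 ) + x ) == 6

Answer: ( ( x * 8 ) + x ) == 6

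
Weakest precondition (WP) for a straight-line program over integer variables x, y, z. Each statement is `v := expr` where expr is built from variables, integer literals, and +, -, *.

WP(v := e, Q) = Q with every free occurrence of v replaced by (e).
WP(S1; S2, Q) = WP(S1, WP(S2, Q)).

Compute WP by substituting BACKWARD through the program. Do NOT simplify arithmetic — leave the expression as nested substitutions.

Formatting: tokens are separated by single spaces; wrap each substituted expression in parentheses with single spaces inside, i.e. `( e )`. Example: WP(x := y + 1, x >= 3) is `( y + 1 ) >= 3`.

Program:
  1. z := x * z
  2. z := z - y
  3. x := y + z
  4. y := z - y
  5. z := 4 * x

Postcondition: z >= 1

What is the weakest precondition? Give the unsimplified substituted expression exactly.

post: z >= 1
stmt 5: z := 4 * x  -- replace 1 occurrence(s) of z with (4 * x)
  => ( 4 * x ) >= 1
stmt 4: y := z - y  -- replace 0 occurrence(s) of y with (z - y)
  => ( 4 * x ) >= 1
stmt 3: x := y + z  -- replace 1 occurrence(s) of x with (y + z)
  => ( 4 * ( y + z ) ) >= 1
stmt 2: z := z - y  -- replace 1 occurrence(s) of z with (z - y)
  => ( 4 * ( y + ( z - y ) ) ) >= 1
stmt 1: z := x * z  -- replace 1 occurrence(s) of z with (x * z)
  => ( 4 * ( y + ( ( x * z ) - y ) ) ) >= 1

Answer: ( 4 * ( y + ( ( x * z ) - y ) ) ) >= 1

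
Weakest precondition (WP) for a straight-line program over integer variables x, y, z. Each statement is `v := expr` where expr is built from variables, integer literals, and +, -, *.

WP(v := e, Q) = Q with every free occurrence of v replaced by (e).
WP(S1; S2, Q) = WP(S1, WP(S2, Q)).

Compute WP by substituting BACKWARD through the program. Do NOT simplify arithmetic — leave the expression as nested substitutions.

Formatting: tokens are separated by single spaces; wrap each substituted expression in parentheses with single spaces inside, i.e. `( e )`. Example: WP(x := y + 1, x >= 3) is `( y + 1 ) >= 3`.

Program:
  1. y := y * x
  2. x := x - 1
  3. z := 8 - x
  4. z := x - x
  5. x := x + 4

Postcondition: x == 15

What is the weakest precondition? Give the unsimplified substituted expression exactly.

Answer: ( ( x - 1 ) + 4 ) == 15

Derivation:
post: x == 15
stmt 5: x := x + 4  -- replace 1 occurrence(s) of x with (x + 4)
  => ( x + 4 ) == 15
stmt 4: z := x - x  -- replace 0 occurrence(s) of z with (x - x)
  => ( x + 4 ) == 15
stmt 3: z := 8 - x  -- replace 0 occurrence(s) of z with (8 - x)
  => ( x + 4 ) == 15
stmt 2: x := x - 1  -- replace 1 occurrence(s) of x with (x - 1)
  => ( ( x - 1 ) + 4 ) == 15
stmt 1: y := y * x  -- replace 0 occurrence(s) of y with (y * x)
  => ( ( x - 1 ) + 4 ) == 15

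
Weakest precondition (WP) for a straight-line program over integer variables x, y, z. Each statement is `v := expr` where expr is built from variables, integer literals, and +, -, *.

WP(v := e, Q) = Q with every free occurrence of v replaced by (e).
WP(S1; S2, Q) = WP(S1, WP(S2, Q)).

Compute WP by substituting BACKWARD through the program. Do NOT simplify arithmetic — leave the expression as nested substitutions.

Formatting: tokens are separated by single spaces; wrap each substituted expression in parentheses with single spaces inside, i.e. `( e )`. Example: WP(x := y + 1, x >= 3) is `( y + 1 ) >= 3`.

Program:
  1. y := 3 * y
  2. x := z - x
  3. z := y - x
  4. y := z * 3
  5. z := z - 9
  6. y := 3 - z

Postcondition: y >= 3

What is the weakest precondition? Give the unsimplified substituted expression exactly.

Answer: ( 3 - ( ( ( 3 * y ) - ( z - x ) ) - 9 ) ) >= 3

Derivation:
post: y >= 3
stmt 6: y := 3 - z  -- replace 1 occurrence(s) of y with (3 - z)
  => ( 3 - z ) >= 3
stmt 5: z := z - 9  -- replace 1 occurrence(s) of z with (z - 9)
  => ( 3 - ( z - 9 ) ) >= 3
stmt 4: y := z * 3  -- replace 0 occurrence(s) of y with (z * 3)
  => ( 3 - ( z - 9 ) ) >= 3
stmt 3: z := y - x  -- replace 1 occurrence(s) of z with (y - x)
  => ( 3 - ( ( y - x ) - 9 ) ) >= 3
stmt 2: x := z - x  -- replace 1 occurrence(s) of x with (z - x)
  => ( 3 - ( ( y - ( z - x ) ) - 9 ) ) >= 3
stmt 1: y := 3 * y  -- replace 1 occurrence(s) of y with (3 * y)
  => ( 3 - ( ( ( 3 * y ) - ( z - x ) ) - 9 ) ) >= 3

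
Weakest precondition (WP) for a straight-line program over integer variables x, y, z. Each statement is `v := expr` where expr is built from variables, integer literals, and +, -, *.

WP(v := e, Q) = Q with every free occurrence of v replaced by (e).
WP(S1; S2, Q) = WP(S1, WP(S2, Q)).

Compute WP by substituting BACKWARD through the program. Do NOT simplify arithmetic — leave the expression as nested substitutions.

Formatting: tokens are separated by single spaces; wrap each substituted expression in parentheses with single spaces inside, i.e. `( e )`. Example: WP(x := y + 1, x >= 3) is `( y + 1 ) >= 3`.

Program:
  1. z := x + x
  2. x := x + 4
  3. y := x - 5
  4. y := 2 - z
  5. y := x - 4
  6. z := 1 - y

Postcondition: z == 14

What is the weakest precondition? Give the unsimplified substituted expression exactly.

post: z == 14
stmt 6: z := 1 - y  -- replace 1 occurrence(s) of z with (1 - y)
  => ( 1 - y ) == 14
stmt 5: y := x - 4  -- replace 1 occurrence(s) of y with (x - 4)
  => ( 1 - ( x - 4 ) ) == 14
stmt 4: y := 2 - z  -- replace 0 occurrence(s) of y with (2 - z)
  => ( 1 - ( x - 4 ) ) == 14
stmt 3: y := x - 5  -- replace 0 occurrence(s) of y with (x - 5)
  => ( 1 - ( x - 4 ) ) == 14
stmt 2: x := x + 4  -- replace 1 occurrence(s) of x with (x + 4)
  => ( 1 - ( ( x + 4 ) - 4 ) ) == 14
stmt 1: z := x + x  -- replace 0 occurrence(s) of z with (x + x)
  => ( 1 - ( ( x + 4 ) - 4 ) ) == 14

Answer: ( 1 - ( ( x + 4 ) - 4 ) ) == 14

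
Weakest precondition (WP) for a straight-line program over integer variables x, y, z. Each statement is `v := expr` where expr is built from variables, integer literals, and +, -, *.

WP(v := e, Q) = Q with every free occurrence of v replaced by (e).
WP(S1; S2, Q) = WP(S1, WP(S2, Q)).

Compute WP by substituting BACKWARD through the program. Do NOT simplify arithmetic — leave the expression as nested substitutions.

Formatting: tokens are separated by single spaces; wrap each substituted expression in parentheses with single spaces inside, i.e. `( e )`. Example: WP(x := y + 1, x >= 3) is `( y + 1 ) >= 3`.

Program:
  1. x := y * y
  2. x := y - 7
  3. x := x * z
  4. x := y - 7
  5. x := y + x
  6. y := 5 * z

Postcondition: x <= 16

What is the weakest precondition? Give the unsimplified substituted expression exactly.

post: x <= 16
stmt 6: y := 5 * z  -- replace 0 occurrence(s) of y with (5 * z)
  => x <= 16
stmt 5: x := y + x  -- replace 1 occurrence(s) of x with (y + x)
  => ( y + x ) <= 16
stmt 4: x := y - 7  -- replace 1 occurrence(s) of x with (y - 7)
  => ( y + ( y - 7 ) ) <= 16
stmt 3: x := x * z  -- replace 0 occurrence(s) of x with (x * z)
  => ( y + ( y - 7 ) ) <= 16
stmt 2: x := y - 7  -- replace 0 occurrence(s) of x with (y - 7)
  => ( y + ( y - 7 ) ) <= 16
stmt 1: x := y * y  -- replace 0 occurrence(s) of x with (y * y)
  => ( y + ( y - 7 ) ) <= 16

Answer: ( y + ( y - 7 ) ) <= 16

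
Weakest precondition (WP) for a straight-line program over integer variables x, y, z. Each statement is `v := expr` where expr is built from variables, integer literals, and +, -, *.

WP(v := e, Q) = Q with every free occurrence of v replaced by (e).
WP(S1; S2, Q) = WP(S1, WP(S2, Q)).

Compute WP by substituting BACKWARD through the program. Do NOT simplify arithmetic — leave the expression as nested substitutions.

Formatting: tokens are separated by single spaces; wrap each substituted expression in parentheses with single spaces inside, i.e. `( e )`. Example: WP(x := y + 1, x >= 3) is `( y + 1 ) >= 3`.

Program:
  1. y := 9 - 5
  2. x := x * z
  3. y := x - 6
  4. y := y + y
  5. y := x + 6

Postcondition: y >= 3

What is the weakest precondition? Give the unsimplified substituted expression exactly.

Answer: ( ( x * z ) + 6 ) >= 3

Derivation:
post: y >= 3
stmt 5: y := x + 6  -- replace 1 occurrence(s) of y with (x + 6)
  => ( x + 6 ) >= 3
stmt 4: y := y + y  -- replace 0 occurrence(s) of y with (y + y)
  => ( x + 6 ) >= 3
stmt 3: y := x - 6  -- replace 0 occurrence(s) of y with (x - 6)
  => ( x + 6 ) >= 3
stmt 2: x := x * z  -- replace 1 occurrence(s) of x with (x * z)
  => ( ( x * z ) + 6 ) >= 3
stmt 1: y := 9 - 5  -- replace 0 occurrence(s) of y with (9 - 5)
  => ( ( x * z ) + 6 ) >= 3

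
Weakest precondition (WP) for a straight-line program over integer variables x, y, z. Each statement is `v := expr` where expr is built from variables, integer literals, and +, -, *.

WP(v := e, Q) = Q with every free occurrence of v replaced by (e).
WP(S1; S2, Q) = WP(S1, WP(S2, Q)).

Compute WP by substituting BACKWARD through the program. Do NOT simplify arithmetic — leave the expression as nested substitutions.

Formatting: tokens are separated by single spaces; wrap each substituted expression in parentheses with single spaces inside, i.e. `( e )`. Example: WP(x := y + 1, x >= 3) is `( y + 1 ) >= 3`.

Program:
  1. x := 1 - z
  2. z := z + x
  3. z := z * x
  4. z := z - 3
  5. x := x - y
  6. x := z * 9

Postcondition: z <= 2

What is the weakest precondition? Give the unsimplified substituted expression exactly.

post: z <= 2
stmt 6: x := z * 9  -- replace 0 occurrence(s) of x with (z * 9)
  => z <= 2
stmt 5: x := x - y  -- replace 0 occurrence(s) of x with (x - y)
  => z <= 2
stmt 4: z := z - 3  -- replace 1 occurrence(s) of z with (z - 3)
  => ( z - 3 ) <= 2
stmt 3: z := z * x  -- replace 1 occurrence(s) of z with (z * x)
  => ( ( z * x ) - 3 ) <= 2
stmt 2: z := z + x  -- replace 1 occurrence(s) of z with (z + x)
  => ( ( ( z + x ) * x ) - 3 ) <= 2
stmt 1: x := 1 - z  -- replace 2 occurrence(s) of x with (1 - z)
  => ( ( ( z + ( 1 - z ) ) * ( 1 - z ) ) - 3 ) <= 2

Answer: ( ( ( z + ( 1 - z ) ) * ( 1 - z ) ) - 3 ) <= 2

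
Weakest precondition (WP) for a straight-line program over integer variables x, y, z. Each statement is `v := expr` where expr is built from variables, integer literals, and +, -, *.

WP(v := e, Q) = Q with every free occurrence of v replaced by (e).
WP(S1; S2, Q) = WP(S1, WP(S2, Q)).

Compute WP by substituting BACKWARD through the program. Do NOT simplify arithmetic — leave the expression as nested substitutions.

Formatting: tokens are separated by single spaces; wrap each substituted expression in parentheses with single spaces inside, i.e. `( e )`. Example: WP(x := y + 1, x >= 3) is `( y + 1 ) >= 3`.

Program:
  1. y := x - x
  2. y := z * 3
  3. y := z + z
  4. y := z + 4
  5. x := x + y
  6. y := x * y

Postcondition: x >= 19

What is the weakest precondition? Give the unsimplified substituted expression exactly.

post: x >= 19
stmt 6: y := x * y  -- replace 0 occurrence(s) of y with (x * y)
  => x >= 19
stmt 5: x := x + y  -- replace 1 occurrence(s) of x with (x + y)
  => ( x + y ) >= 19
stmt 4: y := z + 4  -- replace 1 occurrence(s) of y with (z + 4)
  => ( x + ( z + 4 ) ) >= 19
stmt 3: y := z + z  -- replace 0 occurrence(s) of y with (z + z)
  => ( x + ( z + 4 ) ) >= 19
stmt 2: y := z * 3  -- replace 0 occurrence(s) of y with (z * 3)
  => ( x + ( z + 4 ) ) >= 19
stmt 1: y := x - x  -- replace 0 occurrence(s) of y with (x - x)
  => ( x + ( z + 4 ) ) >= 19

Answer: ( x + ( z + 4 ) ) >= 19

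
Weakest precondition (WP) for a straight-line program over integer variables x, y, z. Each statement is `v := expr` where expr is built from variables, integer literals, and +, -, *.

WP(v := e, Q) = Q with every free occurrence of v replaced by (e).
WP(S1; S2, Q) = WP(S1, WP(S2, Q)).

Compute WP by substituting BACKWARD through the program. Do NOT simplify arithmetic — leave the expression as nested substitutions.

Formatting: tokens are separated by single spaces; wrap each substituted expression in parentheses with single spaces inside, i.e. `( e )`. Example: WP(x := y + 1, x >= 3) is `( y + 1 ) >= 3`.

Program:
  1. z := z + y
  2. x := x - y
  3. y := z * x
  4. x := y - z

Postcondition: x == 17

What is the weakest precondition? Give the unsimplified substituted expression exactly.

post: x == 17
stmt 4: x := y - z  -- replace 1 occurrence(s) of x with (y - z)
  => ( y - z ) == 17
stmt 3: y := z * x  -- replace 1 occurrence(s) of y with (z * x)
  => ( ( z * x ) - z ) == 17
stmt 2: x := x - y  -- replace 1 occurrence(s) of x with (x - y)
  => ( ( z * ( x - y ) ) - z ) == 17
stmt 1: z := z + y  -- replace 2 occurrence(s) of z with (z + y)
  => ( ( ( z + y ) * ( x - y ) ) - ( z + y ) ) == 17

Answer: ( ( ( z + y ) * ( x - y ) ) - ( z + y ) ) == 17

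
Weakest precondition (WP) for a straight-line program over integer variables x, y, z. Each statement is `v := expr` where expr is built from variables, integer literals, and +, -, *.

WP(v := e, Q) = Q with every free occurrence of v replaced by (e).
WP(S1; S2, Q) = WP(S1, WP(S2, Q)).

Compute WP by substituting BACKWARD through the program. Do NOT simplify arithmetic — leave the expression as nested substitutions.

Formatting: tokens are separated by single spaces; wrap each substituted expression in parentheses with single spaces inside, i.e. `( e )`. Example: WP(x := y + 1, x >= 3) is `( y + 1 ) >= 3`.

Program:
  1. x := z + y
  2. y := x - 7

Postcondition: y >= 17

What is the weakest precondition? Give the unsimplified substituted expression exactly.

Answer: ( ( z + y ) - 7 ) >= 17

Derivation:
post: y >= 17
stmt 2: y := x - 7  -- replace 1 occurrence(s) of y with (x - 7)
  => ( x - 7 ) >= 17
stmt 1: x := z + y  -- replace 1 occurrence(s) of x with (z + y)
  => ( ( z + y ) - 7 ) >= 17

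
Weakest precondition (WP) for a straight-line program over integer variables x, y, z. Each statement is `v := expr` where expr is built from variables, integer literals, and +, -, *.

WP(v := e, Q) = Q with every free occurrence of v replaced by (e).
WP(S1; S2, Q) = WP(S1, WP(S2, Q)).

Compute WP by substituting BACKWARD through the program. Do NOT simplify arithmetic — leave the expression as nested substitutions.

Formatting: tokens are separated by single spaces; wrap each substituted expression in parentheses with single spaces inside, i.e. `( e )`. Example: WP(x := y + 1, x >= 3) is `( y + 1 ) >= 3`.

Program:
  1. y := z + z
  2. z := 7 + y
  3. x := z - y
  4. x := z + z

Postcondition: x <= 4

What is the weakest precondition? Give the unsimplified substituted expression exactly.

post: x <= 4
stmt 4: x := z + z  -- replace 1 occurrence(s) of x with (z + z)
  => ( z + z ) <= 4
stmt 3: x := z - y  -- replace 0 occurrence(s) of x with (z - y)
  => ( z + z ) <= 4
stmt 2: z := 7 + y  -- replace 2 occurrence(s) of z with (7 + y)
  => ( ( 7 + y ) + ( 7 + y ) ) <= 4
stmt 1: y := z + z  -- replace 2 occurrence(s) of y with (z + z)
  => ( ( 7 + ( z + z ) ) + ( 7 + ( z + z ) ) ) <= 4

Answer: ( ( 7 + ( z + z ) ) + ( 7 + ( z + z ) ) ) <= 4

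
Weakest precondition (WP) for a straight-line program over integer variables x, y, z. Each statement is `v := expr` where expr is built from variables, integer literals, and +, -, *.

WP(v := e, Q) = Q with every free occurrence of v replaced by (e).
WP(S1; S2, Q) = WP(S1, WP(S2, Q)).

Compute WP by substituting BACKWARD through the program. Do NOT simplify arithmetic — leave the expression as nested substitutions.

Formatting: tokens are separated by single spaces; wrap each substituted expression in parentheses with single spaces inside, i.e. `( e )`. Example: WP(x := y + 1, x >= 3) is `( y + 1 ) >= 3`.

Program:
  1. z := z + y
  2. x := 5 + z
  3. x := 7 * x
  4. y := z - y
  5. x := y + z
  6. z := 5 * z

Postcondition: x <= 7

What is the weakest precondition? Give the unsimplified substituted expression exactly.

post: x <= 7
stmt 6: z := 5 * z  -- replace 0 occurrence(s) of z with (5 * z)
  => x <= 7
stmt 5: x := y + z  -- replace 1 occurrence(s) of x with (y + z)
  => ( y + z ) <= 7
stmt 4: y := z - y  -- replace 1 occurrence(s) of y with (z - y)
  => ( ( z - y ) + z ) <= 7
stmt 3: x := 7 * x  -- replace 0 occurrence(s) of x with (7 * x)
  => ( ( z - y ) + z ) <= 7
stmt 2: x := 5 + z  -- replace 0 occurrence(s) of x with (5 + z)
  => ( ( z - y ) + z ) <= 7
stmt 1: z := z + y  -- replace 2 occurrence(s) of z with (z + y)
  => ( ( ( z + y ) - y ) + ( z + y ) ) <= 7

Answer: ( ( ( z + y ) - y ) + ( z + y ) ) <= 7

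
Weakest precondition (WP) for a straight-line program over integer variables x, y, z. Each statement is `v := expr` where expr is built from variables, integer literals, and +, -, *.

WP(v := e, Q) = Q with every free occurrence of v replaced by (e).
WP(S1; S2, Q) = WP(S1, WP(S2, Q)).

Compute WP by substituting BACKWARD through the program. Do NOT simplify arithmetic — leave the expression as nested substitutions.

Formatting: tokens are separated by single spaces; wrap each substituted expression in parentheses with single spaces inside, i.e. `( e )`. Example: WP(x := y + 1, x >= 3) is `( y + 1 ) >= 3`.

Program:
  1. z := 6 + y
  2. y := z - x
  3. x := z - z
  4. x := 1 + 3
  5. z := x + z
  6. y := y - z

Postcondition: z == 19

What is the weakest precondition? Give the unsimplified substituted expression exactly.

Answer: ( ( 1 + 3 ) + ( 6 + y ) ) == 19

Derivation:
post: z == 19
stmt 6: y := y - z  -- replace 0 occurrence(s) of y with (y - z)
  => z == 19
stmt 5: z := x + z  -- replace 1 occurrence(s) of z with (x + z)
  => ( x + z ) == 19
stmt 4: x := 1 + 3  -- replace 1 occurrence(s) of x with (1 + 3)
  => ( ( 1 + 3 ) + z ) == 19
stmt 3: x := z - z  -- replace 0 occurrence(s) of x with (z - z)
  => ( ( 1 + 3 ) + z ) == 19
stmt 2: y := z - x  -- replace 0 occurrence(s) of y with (z - x)
  => ( ( 1 + 3 ) + z ) == 19
stmt 1: z := 6 + y  -- replace 1 occurrence(s) of z with (6 + y)
  => ( ( 1 + 3 ) + ( 6 + y ) ) == 19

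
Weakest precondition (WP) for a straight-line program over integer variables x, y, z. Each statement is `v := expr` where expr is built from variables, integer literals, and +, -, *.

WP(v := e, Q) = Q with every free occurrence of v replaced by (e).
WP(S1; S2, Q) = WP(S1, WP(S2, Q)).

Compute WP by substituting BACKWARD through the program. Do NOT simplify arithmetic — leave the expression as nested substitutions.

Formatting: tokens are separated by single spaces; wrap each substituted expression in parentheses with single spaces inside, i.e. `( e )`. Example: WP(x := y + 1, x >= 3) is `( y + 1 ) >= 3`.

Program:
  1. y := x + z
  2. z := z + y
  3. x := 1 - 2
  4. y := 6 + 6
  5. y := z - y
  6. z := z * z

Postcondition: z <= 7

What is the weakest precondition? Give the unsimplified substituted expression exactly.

Answer: ( ( z + ( x + z ) ) * ( z + ( x + z ) ) ) <= 7

Derivation:
post: z <= 7
stmt 6: z := z * z  -- replace 1 occurrence(s) of z with (z * z)
  => ( z * z ) <= 7
stmt 5: y := z - y  -- replace 0 occurrence(s) of y with (z - y)
  => ( z * z ) <= 7
stmt 4: y := 6 + 6  -- replace 0 occurrence(s) of y with (6 + 6)
  => ( z * z ) <= 7
stmt 3: x := 1 - 2  -- replace 0 occurrence(s) of x with (1 - 2)
  => ( z * z ) <= 7
stmt 2: z := z + y  -- replace 2 occurrence(s) of z with (z + y)
  => ( ( z + y ) * ( z + y ) ) <= 7
stmt 1: y := x + z  -- replace 2 occurrence(s) of y with (x + z)
  => ( ( z + ( x + z ) ) * ( z + ( x + z ) ) ) <= 7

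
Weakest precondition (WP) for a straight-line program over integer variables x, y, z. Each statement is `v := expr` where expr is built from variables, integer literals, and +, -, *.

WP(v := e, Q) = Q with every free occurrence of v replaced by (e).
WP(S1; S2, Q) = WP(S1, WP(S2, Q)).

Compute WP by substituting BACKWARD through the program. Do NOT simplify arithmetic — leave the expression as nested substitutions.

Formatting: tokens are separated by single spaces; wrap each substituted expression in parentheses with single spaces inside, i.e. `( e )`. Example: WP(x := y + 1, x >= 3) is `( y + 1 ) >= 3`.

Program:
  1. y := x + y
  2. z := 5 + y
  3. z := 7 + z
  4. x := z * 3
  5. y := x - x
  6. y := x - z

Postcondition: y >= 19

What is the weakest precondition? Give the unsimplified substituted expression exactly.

post: y >= 19
stmt 6: y := x - z  -- replace 1 occurrence(s) of y with (x - z)
  => ( x - z ) >= 19
stmt 5: y := x - x  -- replace 0 occurrence(s) of y with (x - x)
  => ( x - z ) >= 19
stmt 4: x := z * 3  -- replace 1 occurrence(s) of x with (z * 3)
  => ( ( z * 3 ) - z ) >= 19
stmt 3: z := 7 + z  -- replace 2 occurrence(s) of z with (7 + z)
  => ( ( ( 7 + z ) * 3 ) - ( 7 + z ) ) >= 19
stmt 2: z := 5 + y  -- replace 2 occurrence(s) of z with (5 + y)
  => ( ( ( 7 + ( 5 + y ) ) * 3 ) - ( 7 + ( 5 + y ) ) ) >= 19
stmt 1: y := x + y  -- replace 2 occurrence(s) of y with (x + y)
  => ( ( ( 7 + ( 5 + ( x + y ) ) ) * 3 ) - ( 7 + ( 5 + ( x + y ) ) ) ) >= 19

Answer: ( ( ( 7 + ( 5 + ( x + y ) ) ) * 3 ) - ( 7 + ( 5 + ( x + y ) ) ) ) >= 19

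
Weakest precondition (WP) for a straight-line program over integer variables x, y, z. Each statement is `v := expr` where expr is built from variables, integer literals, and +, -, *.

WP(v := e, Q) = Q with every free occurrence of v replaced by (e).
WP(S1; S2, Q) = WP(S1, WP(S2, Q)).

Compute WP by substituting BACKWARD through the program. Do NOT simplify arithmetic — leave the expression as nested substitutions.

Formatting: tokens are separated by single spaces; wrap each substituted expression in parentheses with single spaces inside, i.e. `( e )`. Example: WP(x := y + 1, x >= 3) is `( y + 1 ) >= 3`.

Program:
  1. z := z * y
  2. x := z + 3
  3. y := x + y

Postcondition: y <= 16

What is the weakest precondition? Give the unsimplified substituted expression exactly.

Answer: ( ( ( z * y ) + 3 ) + y ) <= 16

Derivation:
post: y <= 16
stmt 3: y := x + y  -- replace 1 occurrence(s) of y with (x + y)
  => ( x + y ) <= 16
stmt 2: x := z + 3  -- replace 1 occurrence(s) of x with (z + 3)
  => ( ( z + 3 ) + y ) <= 16
stmt 1: z := z * y  -- replace 1 occurrence(s) of z with (z * y)
  => ( ( ( z * y ) + 3 ) + y ) <= 16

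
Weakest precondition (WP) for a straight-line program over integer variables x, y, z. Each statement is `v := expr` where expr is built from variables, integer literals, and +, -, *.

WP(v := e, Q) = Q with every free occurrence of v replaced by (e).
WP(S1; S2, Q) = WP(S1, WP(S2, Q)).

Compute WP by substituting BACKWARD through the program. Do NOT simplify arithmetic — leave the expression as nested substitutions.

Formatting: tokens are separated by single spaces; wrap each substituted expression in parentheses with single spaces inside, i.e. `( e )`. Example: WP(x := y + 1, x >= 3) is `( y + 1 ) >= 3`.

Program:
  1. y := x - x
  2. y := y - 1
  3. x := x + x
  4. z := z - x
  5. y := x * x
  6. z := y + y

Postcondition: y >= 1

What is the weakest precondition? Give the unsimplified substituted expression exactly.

post: y >= 1
stmt 6: z := y + y  -- replace 0 occurrence(s) of z with (y + y)
  => y >= 1
stmt 5: y := x * x  -- replace 1 occurrence(s) of y with (x * x)
  => ( x * x ) >= 1
stmt 4: z := z - x  -- replace 0 occurrence(s) of z with (z - x)
  => ( x * x ) >= 1
stmt 3: x := x + x  -- replace 2 occurrence(s) of x with (x + x)
  => ( ( x + x ) * ( x + x ) ) >= 1
stmt 2: y := y - 1  -- replace 0 occurrence(s) of y with (y - 1)
  => ( ( x + x ) * ( x + x ) ) >= 1
stmt 1: y := x - x  -- replace 0 occurrence(s) of y with (x - x)
  => ( ( x + x ) * ( x + x ) ) >= 1

Answer: ( ( x + x ) * ( x + x ) ) >= 1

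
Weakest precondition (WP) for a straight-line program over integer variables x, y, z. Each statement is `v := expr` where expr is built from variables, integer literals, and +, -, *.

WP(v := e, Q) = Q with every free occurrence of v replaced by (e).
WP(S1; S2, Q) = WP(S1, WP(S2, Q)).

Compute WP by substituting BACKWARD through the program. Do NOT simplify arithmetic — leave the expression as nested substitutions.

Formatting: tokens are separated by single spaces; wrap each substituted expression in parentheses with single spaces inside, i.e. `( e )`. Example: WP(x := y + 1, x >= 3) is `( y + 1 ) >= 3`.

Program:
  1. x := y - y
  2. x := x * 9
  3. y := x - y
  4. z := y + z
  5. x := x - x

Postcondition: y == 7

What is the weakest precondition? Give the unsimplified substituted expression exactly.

post: y == 7
stmt 5: x := x - x  -- replace 0 occurrence(s) of x with (x - x)
  => y == 7
stmt 4: z := y + z  -- replace 0 occurrence(s) of z with (y + z)
  => y == 7
stmt 3: y := x - y  -- replace 1 occurrence(s) of y with (x - y)
  => ( x - y ) == 7
stmt 2: x := x * 9  -- replace 1 occurrence(s) of x with (x * 9)
  => ( ( x * 9 ) - y ) == 7
stmt 1: x := y - y  -- replace 1 occurrence(s) of x with (y - y)
  => ( ( ( y - y ) * 9 ) - y ) == 7

Answer: ( ( ( y - y ) * 9 ) - y ) == 7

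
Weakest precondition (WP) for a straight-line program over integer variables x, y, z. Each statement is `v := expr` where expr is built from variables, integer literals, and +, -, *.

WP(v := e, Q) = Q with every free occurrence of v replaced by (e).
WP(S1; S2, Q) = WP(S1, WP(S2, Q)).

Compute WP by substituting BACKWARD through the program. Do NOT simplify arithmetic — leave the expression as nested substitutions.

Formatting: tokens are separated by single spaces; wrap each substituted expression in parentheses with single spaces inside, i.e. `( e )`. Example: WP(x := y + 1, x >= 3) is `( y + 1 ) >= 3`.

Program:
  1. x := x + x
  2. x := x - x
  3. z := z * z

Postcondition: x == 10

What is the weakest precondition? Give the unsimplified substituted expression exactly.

post: x == 10
stmt 3: z := z * z  -- replace 0 occurrence(s) of z with (z * z)
  => x == 10
stmt 2: x := x - x  -- replace 1 occurrence(s) of x with (x - x)
  => ( x - x ) == 10
stmt 1: x := x + x  -- replace 2 occurrence(s) of x with (x + x)
  => ( ( x + x ) - ( x + x ) ) == 10

Answer: ( ( x + x ) - ( x + x ) ) == 10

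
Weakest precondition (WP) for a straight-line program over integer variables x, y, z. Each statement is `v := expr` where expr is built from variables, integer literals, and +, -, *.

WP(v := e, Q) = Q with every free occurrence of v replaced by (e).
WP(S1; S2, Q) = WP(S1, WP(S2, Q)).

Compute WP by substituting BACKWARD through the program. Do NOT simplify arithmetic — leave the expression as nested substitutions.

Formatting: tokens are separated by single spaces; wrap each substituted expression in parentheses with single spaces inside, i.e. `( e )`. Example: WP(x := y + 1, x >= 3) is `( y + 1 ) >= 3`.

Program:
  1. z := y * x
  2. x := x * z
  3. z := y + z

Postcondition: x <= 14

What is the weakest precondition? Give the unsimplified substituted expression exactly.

Answer: ( x * ( y * x ) ) <= 14

Derivation:
post: x <= 14
stmt 3: z := y + z  -- replace 0 occurrence(s) of z with (y + z)
  => x <= 14
stmt 2: x := x * z  -- replace 1 occurrence(s) of x with (x * z)
  => ( x * z ) <= 14
stmt 1: z := y * x  -- replace 1 occurrence(s) of z with (y * x)
  => ( x * ( y * x ) ) <= 14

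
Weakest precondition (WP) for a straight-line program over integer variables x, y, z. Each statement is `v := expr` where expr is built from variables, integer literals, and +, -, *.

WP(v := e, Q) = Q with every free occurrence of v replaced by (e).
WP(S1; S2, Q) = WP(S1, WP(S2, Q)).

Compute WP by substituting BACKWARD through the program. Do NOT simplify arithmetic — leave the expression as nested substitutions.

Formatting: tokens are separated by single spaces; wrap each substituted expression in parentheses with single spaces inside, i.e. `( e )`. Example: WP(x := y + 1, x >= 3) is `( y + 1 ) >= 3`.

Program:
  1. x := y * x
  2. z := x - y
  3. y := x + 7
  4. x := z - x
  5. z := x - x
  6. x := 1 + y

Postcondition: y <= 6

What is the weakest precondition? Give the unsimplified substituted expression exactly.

Answer: ( ( y * x ) + 7 ) <= 6

Derivation:
post: y <= 6
stmt 6: x := 1 + y  -- replace 0 occurrence(s) of x with (1 + y)
  => y <= 6
stmt 5: z := x - x  -- replace 0 occurrence(s) of z with (x - x)
  => y <= 6
stmt 4: x := z - x  -- replace 0 occurrence(s) of x with (z - x)
  => y <= 6
stmt 3: y := x + 7  -- replace 1 occurrence(s) of y with (x + 7)
  => ( x + 7 ) <= 6
stmt 2: z := x - y  -- replace 0 occurrence(s) of z with (x - y)
  => ( x + 7 ) <= 6
stmt 1: x := y * x  -- replace 1 occurrence(s) of x with (y * x)
  => ( ( y * x ) + 7 ) <= 6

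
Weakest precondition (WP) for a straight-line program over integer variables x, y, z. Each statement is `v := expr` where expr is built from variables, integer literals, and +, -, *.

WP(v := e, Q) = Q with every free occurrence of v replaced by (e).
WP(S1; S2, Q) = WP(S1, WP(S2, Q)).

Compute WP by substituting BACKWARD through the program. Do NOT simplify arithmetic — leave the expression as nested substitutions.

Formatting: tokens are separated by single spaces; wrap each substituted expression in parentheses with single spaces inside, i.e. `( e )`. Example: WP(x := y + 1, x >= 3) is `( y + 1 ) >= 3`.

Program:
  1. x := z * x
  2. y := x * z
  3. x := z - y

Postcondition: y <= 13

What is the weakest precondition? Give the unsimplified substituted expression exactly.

post: y <= 13
stmt 3: x := z - y  -- replace 0 occurrence(s) of x with (z - y)
  => y <= 13
stmt 2: y := x * z  -- replace 1 occurrence(s) of y with (x * z)
  => ( x * z ) <= 13
stmt 1: x := z * x  -- replace 1 occurrence(s) of x with (z * x)
  => ( ( z * x ) * z ) <= 13

Answer: ( ( z * x ) * z ) <= 13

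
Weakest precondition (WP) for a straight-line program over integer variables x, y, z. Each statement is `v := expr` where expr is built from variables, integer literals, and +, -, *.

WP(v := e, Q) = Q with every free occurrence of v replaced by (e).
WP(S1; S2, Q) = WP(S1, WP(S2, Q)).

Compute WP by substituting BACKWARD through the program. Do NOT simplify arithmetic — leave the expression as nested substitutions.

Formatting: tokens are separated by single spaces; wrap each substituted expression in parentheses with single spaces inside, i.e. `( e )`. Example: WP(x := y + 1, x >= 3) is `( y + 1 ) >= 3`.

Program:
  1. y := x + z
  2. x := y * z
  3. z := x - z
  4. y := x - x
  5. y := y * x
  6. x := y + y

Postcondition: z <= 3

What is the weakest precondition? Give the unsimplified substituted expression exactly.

Answer: ( ( ( x + z ) * z ) - z ) <= 3

Derivation:
post: z <= 3
stmt 6: x := y + y  -- replace 0 occurrence(s) of x with (y + y)
  => z <= 3
stmt 5: y := y * x  -- replace 0 occurrence(s) of y with (y * x)
  => z <= 3
stmt 4: y := x - x  -- replace 0 occurrence(s) of y with (x - x)
  => z <= 3
stmt 3: z := x - z  -- replace 1 occurrence(s) of z with (x - z)
  => ( x - z ) <= 3
stmt 2: x := y * z  -- replace 1 occurrence(s) of x with (y * z)
  => ( ( y * z ) - z ) <= 3
stmt 1: y := x + z  -- replace 1 occurrence(s) of y with (x + z)
  => ( ( ( x + z ) * z ) - z ) <= 3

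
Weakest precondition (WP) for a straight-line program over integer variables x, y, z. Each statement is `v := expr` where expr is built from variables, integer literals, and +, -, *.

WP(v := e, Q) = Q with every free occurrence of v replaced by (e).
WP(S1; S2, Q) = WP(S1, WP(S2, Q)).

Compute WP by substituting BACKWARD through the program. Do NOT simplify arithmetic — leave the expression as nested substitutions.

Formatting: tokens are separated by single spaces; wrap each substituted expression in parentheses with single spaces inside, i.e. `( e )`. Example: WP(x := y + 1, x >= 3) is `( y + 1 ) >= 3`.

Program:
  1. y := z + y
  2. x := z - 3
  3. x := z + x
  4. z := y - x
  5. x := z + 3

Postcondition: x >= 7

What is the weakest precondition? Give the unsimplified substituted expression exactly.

post: x >= 7
stmt 5: x := z + 3  -- replace 1 occurrence(s) of x with (z + 3)
  => ( z + 3 ) >= 7
stmt 4: z := y - x  -- replace 1 occurrence(s) of z with (y - x)
  => ( ( y - x ) + 3 ) >= 7
stmt 3: x := z + x  -- replace 1 occurrence(s) of x with (z + x)
  => ( ( y - ( z + x ) ) + 3 ) >= 7
stmt 2: x := z - 3  -- replace 1 occurrence(s) of x with (z - 3)
  => ( ( y - ( z + ( z - 3 ) ) ) + 3 ) >= 7
stmt 1: y := z + y  -- replace 1 occurrence(s) of y with (z + y)
  => ( ( ( z + y ) - ( z + ( z - 3 ) ) ) + 3 ) >= 7

Answer: ( ( ( z + y ) - ( z + ( z - 3 ) ) ) + 3 ) >= 7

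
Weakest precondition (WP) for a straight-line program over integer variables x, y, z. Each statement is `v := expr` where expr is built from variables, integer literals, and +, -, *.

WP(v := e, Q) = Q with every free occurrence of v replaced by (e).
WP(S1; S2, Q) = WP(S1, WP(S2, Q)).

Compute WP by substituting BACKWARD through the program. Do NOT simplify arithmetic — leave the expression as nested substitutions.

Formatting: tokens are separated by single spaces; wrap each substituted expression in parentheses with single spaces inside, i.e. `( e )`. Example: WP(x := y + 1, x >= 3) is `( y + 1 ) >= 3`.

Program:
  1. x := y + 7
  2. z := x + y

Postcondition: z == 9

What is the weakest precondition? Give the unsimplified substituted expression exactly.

Answer: ( ( y + 7 ) + y ) == 9

Derivation:
post: z == 9
stmt 2: z := x + y  -- replace 1 occurrence(s) of z with (x + y)
  => ( x + y ) == 9
stmt 1: x := y + 7  -- replace 1 occurrence(s) of x with (y + 7)
  => ( ( y + 7 ) + y ) == 9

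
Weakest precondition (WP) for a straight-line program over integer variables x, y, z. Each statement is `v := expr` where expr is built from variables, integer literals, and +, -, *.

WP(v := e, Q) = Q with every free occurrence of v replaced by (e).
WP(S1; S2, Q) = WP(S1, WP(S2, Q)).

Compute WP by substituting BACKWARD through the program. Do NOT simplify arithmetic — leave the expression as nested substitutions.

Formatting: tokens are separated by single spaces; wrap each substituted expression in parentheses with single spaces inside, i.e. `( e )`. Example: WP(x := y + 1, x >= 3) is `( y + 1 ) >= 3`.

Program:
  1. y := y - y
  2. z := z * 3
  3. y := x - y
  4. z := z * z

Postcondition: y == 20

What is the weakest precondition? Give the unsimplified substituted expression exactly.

post: y == 20
stmt 4: z := z * z  -- replace 0 occurrence(s) of z with (z * z)
  => y == 20
stmt 3: y := x - y  -- replace 1 occurrence(s) of y with (x - y)
  => ( x - y ) == 20
stmt 2: z := z * 3  -- replace 0 occurrence(s) of z with (z * 3)
  => ( x - y ) == 20
stmt 1: y := y - y  -- replace 1 occurrence(s) of y with (y - y)
  => ( x - ( y - y ) ) == 20

Answer: ( x - ( y - y ) ) == 20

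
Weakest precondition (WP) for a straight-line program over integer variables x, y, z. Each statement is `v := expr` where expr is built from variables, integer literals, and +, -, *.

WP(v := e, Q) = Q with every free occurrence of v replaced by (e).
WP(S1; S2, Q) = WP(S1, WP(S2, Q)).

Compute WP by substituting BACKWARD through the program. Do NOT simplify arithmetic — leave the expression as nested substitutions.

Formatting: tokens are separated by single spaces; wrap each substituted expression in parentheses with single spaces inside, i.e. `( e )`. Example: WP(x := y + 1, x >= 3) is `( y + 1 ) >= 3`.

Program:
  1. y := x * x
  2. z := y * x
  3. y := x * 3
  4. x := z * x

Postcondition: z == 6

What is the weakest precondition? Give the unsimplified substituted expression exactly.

Answer: ( ( x * x ) * x ) == 6

Derivation:
post: z == 6
stmt 4: x := z * x  -- replace 0 occurrence(s) of x with (z * x)
  => z == 6
stmt 3: y := x * 3  -- replace 0 occurrence(s) of y with (x * 3)
  => z == 6
stmt 2: z := y * x  -- replace 1 occurrence(s) of z with (y * x)
  => ( y * x ) == 6
stmt 1: y := x * x  -- replace 1 occurrence(s) of y with (x * x)
  => ( ( x * x ) * x ) == 6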